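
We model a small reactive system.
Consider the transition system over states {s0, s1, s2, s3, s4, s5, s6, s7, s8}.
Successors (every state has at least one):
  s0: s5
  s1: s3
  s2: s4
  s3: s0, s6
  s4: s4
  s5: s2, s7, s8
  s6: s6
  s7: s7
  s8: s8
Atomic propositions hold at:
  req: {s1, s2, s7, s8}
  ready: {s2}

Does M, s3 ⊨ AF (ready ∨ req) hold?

Sat(ready ∨ req) = {s1, s2, s7, s8}
AF (ready ∨ req): least fixpoint, start Z0 = {s1, s2, s7, s8}, add states with every successor in Z. Z1 = {s1, s2, s5, s7, s8}; Z2 = {s0, s1, s2, s5, s7, s8}; fixed.
Sat(AF (ready ∨ req)) = {s0, s1, s2, s5, s7, s8}
s3 ∉ Sat(AF (ready ∨ req)) = {s0, s1, s2, s5, s7, s8}, so the formula does not hold at s3.

No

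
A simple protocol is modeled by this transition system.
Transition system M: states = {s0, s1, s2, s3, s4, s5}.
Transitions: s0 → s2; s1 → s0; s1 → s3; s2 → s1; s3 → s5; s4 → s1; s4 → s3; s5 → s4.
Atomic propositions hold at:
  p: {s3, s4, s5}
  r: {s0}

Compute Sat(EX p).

{s1, s3, s4, s5}

Sat(EX p) = {s : some successor in {s3, s4, s5}} = {s1, s3, s4, s5}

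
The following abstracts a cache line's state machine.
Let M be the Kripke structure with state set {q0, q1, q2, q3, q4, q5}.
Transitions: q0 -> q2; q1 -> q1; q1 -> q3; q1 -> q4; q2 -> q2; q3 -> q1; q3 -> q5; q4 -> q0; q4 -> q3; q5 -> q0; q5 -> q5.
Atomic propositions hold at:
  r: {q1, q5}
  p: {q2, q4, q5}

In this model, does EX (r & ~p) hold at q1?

Sat(~p) = {q0, q1, q3}
Sat(r & ~p) = {q1}
Sat(EX (r & ~p)) = {s : some successor in {q1}} = {q1, q3}
q1 ∈ Sat(EX (r & ~p)) = {q1, q3}, so the formula holds at q1.

Yes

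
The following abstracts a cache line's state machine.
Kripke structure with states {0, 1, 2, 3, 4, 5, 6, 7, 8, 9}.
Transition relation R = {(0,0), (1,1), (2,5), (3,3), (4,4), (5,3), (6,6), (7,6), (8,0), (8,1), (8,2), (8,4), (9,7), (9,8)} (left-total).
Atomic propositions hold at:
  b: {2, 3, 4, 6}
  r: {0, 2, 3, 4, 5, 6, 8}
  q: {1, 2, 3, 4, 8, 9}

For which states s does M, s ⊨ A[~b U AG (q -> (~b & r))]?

{0, 6, 7}

Sat(~b) = {0, 1, 5, 7, 8, 9}
Sat(~b & r) = {0, 5, 8}
Sat(q -> (~b & r)) = {0, 5, 6, 7, 8}
AG (q -> (~b & r)): greatest fixpoint, start Z0 = {0, 5, 6, 7, 8}, keep only states in Sat with every successor in Z. Z1 = {0, 6, 7}; fixed.
Sat(AG (q -> (~b & r))) = {0, 6, 7}
A[~b U AG (q -> (~b & r))]: least fixpoint, start Z0 = Sat(AG (q -> (~b & r))) = {0, 6, 7}, add states in Sat(~b) with every successor in Z. Already a fixed point.
Sat(A[~b U AG (q -> (~b & r))]) = {0, 6, 7}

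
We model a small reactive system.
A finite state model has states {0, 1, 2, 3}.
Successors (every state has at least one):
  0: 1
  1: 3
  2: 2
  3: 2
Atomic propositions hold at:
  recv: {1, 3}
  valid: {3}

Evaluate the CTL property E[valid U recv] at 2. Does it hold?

E[valid U recv]: least fixpoint, start Z0 = Sat(recv) = {1, 3}, add states in Sat(valid) with some successor in Z. Already a fixed point.
Sat(E[valid U recv]) = {1, 3}
2 ∉ Sat(E[valid U recv]) = {1, 3}, so the formula does not hold at 2.

No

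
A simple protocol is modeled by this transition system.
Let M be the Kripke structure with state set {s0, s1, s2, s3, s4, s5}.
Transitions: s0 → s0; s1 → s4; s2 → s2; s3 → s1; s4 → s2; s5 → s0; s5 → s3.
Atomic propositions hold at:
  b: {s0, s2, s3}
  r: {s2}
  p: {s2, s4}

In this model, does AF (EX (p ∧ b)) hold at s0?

No

Sat(p ∧ b) = {s2}
Sat(EX (p ∧ b)) = {s : some successor in {s2}} = {s2, s4}
AF (EX (p ∧ b)): least fixpoint, start Z0 = {s2, s4}, add states with every successor in Z. Z1 = {s1, s2, s4}; Z2 = {s1, s2, s3, s4}; fixed.
Sat(AF (EX (p ∧ b))) = {s1, s2, s3, s4}
s0 ∉ Sat(AF (EX (p ∧ b))) = {s1, s2, s3, s4}, so the formula does not hold at s0.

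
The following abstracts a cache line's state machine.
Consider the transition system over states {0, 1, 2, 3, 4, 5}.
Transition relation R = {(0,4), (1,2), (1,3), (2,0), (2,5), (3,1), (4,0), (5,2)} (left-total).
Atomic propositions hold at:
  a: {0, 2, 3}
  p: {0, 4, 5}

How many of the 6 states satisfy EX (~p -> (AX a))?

Sat(~p) = {1, 2, 3}
Sat(AX a) = {s : every successor in {0, 2, 3}} = {1, 4, 5}
Sat(~p -> (AX a)) = {0, 1, 4, 5}
Sat(EX (~p -> (AX a))) = {s : some successor in {0, 1, 4, 5}} = {0, 2, 3, 4}
|Sat(EX (~p -> (AX a)))| = |{0, 2, 3, 4}| = 4.

4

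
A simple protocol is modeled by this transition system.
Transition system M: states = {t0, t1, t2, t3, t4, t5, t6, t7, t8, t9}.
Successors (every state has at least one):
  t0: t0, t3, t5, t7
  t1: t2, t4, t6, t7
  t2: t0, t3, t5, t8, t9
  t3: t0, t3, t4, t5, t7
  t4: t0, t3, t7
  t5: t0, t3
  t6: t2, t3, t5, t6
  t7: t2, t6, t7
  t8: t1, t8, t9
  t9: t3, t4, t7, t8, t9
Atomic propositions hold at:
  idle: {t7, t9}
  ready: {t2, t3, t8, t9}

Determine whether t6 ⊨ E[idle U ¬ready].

Yes

Sat(¬ready) = {t0, t1, t4, t5, t6, t7}
E[idle U ¬ready]: least fixpoint, start Z0 = Sat(¬ready) = {t0, t1, t4, t5, t6, t7}, add states in Sat(idle) with some successor in Z. Z1 = {t0, t1, t4, t5, t6, t7, t9}; fixed.
Sat(E[idle U ¬ready]) = {t0, t1, t4, t5, t6, t7, t9}
t6 ∈ Sat(E[idle U ¬ready]) = {t0, t1, t4, t5, t6, t7, t9}, so the formula holds at t6.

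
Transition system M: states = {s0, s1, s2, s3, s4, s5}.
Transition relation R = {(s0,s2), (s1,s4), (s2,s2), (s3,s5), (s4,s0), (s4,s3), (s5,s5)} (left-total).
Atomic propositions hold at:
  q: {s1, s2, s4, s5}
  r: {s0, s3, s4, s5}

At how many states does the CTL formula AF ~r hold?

3

Sat(~r) = {s1, s2}
AF ~r: least fixpoint, start Z0 = {s1, s2}, add states with every successor in Z. Z1 = {s0, s1, s2}; fixed.
Sat(AF ~r) = {s0, s1, s2}
|Sat(AF ~r)| = |{s0, s1, s2}| = 3.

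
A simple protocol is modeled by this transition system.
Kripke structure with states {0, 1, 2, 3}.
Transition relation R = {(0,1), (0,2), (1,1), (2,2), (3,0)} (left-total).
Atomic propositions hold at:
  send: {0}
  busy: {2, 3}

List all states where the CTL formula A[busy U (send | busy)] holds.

{0, 2, 3}

Sat(send | busy) = {0, 2, 3}
A[busy U (send | busy)]: least fixpoint, start Z0 = Sat((send | busy)) = {0, 2, 3}, add states in Sat(busy) with every successor in Z. Already a fixed point.
Sat(A[busy U (send | busy)]) = {0, 2, 3}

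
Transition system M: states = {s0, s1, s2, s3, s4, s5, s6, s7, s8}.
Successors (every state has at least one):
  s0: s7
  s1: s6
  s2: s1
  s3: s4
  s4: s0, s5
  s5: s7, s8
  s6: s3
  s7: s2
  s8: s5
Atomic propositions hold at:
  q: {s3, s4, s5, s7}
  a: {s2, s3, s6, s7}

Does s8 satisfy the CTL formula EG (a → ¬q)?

Yes

Sat(¬q) = {s0, s1, s2, s6, s8}
Sat(a → ¬q) = {s0, s1, s2, s4, s5, s6, s8}
EG (a → ¬q): greatest fixpoint, start Z0 = {s0, s1, s2, s4, s5, s6, s8}, keep only states in Sat with some successor in Z. Z1 = {s1, s2, s4, s5, s8}; Z2 = {s2, s4, s5, s8}; Z3 = {s4, s5, s8}; fixed.
Sat(EG (a → ¬q)) = {s4, s5, s8}
s8 ∈ Sat(EG (a → ¬q)) = {s4, s5, s8}, so the formula holds at s8.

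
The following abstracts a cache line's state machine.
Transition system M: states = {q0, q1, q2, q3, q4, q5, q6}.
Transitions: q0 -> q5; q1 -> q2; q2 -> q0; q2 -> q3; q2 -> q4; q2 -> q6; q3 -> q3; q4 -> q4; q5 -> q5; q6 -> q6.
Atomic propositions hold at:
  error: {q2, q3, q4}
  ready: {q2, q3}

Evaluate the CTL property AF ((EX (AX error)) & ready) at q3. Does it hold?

Yes

Sat(AX error) = {s : every successor in {q2, q3, q4}} = {q1, q3, q4}
Sat(EX (AX error)) = {s : some successor in {q1, q3, q4}} = {q2, q3, q4}
Sat((EX (AX error)) & ready) = {q2, q3}
AF ((EX (AX error)) & ready): least fixpoint, start Z0 = {q2, q3}, add states with every successor in Z. Z1 = {q1, q2, q3}; fixed.
Sat(AF ((EX (AX error)) & ready)) = {q1, q2, q3}
q3 ∈ Sat(AF ((EX (AX error)) & ready)) = {q1, q2, q3}, so the formula holds at q3.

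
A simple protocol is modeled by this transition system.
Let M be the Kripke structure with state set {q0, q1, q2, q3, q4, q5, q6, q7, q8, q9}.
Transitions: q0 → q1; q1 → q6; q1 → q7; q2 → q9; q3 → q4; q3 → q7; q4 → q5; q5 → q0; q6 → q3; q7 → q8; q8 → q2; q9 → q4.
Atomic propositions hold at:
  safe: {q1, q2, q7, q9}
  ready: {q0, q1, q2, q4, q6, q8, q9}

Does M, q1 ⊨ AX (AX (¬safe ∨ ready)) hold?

Yes

Sat(¬safe) = {q0, q3, q4, q5, q6, q8}
Sat(¬safe ∨ ready) = {q0, q1, q2, q3, q4, q5, q6, q8, q9}
Sat(AX (¬safe ∨ ready)) = {s : every successor in {q0, q1, q2, q3, q4, q5, q6, q8, q9}} = {q0, q2, q4, q5, q6, q7, q8, q9}
Sat(AX (AX (¬safe ∨ ready))) = {s : every successor in {q0, q2, q4, q5, q6, q7, q8, q9}} = {q1, q2, q3, q4, q5, q7, q8, q9}
q1 ∈ Sat(AX (AX (¬safe ∨ ready))) = {q1, q2, q3, q4, q5, q7, q8, q9}, so the formula holds at q1.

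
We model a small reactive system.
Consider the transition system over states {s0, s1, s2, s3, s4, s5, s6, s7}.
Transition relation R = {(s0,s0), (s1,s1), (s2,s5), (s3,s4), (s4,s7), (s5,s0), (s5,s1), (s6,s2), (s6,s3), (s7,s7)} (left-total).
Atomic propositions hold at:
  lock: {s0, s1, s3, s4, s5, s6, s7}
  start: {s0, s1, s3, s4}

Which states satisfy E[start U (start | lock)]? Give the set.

{s0, s1, s3, s4, s5, s6, s7}

Sat(start | lock) = {s0, s1, s3, s4, s5, s6, s7}
E[start U (start | lock)]: least fixpoint, start Z0 = Sat((start | lock)) = {s0, s1, s3, s4, s5, s6, s7}, add states in Sat(start) with some successor in Z. Already a fixed point.
Sat(E[start U (start | lock)]) = {s0, s1, s3, s4, s5, s6, s7}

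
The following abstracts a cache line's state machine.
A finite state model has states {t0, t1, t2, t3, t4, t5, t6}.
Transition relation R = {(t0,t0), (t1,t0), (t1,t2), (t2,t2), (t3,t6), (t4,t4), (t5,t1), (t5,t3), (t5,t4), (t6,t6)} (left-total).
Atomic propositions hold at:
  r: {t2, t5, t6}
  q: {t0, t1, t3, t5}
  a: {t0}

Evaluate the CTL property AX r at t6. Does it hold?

Yes

Sat(AX r) = {s : every successor in {t2, t5, t6}} = {t2, t3, t6}
t6 ∈ Sat(AX r) = {t2, t3, t6}, so the formula holds at t6.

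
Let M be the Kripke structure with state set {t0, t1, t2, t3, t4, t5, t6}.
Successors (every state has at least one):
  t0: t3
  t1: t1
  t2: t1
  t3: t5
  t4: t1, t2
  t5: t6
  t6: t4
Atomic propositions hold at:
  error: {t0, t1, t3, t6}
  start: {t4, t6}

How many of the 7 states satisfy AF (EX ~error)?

Sat(~error) = {t2, t4, t5}
Sat(EX ~error) = {s : some successor in {t2, t4, t5}} = {t3, t4, t6}
AF (EX ~error): least fixpoint, start Z0 = {t3, t4, t6}, add states with every successor in Z. Z1 = {t0, t3, t4, t5, t6}; fixed.
Sat(AF (EX ~error)) = {t0, t3, t4, t5, t6}
|Sat(AF (EX ~error))| = |{t0, t3, t4, t5, t6}| = 5.

5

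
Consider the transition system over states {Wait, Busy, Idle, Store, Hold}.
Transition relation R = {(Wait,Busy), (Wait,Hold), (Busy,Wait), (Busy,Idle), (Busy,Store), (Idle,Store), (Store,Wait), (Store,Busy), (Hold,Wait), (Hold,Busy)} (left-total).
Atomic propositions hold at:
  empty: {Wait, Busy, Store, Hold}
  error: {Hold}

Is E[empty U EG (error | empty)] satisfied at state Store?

Yes

Sat(error | empty) = {Wait, Busy, Store, Hold}
EG (error | empty): greatest fixpoint, start Z0 = {Wait, Busy, Store, Hold}, keep only states in Sat with some successor in Z. Already a fixed point.
Sat(EG (error | empty)) = {Wait, Busy, Store, Hold}
E[empty U EG (error | empty)]: least fixpoint, start Z0 = Sat(EG (error | empty)) = {Wait, Busy, Store, Hold}, add states in Sat(empty) with some successor in Z. Already a fixed point.
Sat(E[empty U EG (error | empty)]) = {Wait, Busy, Store, Hold}
Store ∈ Sat(E[empty U EG (error | empty)]) = {Wait, Busy, Store, Hold}, so the formula holds at Store.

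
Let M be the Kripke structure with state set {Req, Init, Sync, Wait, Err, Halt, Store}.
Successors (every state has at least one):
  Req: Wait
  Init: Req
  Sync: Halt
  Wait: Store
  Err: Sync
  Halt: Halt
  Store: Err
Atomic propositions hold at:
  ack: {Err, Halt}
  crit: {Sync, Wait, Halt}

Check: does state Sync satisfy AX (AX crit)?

Sat(AX crit) = {s : every successor in {Sync, Wait, Halt}} = {Req, Sync, Err, Halt}
Sat(AX (AX crit)) = {s : every successor in {Req, Sync, Err, Halt}} = {Init, Sync, Err, Halt, Store}
Sync ∈ Sat(AX (AX crit)) = {Init, Sync, Err, Halt, Store}, so the formula holds at Sync.

Yes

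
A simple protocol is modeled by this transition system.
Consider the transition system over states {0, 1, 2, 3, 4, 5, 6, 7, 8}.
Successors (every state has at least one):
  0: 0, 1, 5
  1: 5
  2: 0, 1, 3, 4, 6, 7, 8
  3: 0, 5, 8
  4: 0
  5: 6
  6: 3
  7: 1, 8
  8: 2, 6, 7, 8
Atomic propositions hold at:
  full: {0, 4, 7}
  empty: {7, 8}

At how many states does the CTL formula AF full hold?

3

AF full: least fixpoint, start Z0 = {0, 4, 7}, add states with every successor in Z. Already a fixed point.
Sat(AF full) = {0, 4, 7}
|Sat(AF full)| = |{0, 4, 7}| = 3.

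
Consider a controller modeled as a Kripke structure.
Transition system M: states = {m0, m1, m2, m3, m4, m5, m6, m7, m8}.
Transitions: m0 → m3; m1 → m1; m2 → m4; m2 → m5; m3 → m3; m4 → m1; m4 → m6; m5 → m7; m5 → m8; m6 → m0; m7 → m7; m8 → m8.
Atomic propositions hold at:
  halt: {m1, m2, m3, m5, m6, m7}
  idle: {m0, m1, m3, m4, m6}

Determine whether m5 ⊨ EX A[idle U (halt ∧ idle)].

Sat(halt ∧ idle) = {m1, m3, m6}
A[idle U (halt ∧ idle)]: least fixpoint, start Z0 = Sat((halt ∧ idle)) = {m1, m3, m6}, add states in Sat(idle) with every successor in Z. Z1 = {m0, m1, m3, m4, m6}; fixed.
Sat(A[idle U (halt ∧ idle)]) = {m0, m1, m3, m4, m6}
Sat(EX A[idle U (halt ∧ idle)]) = {s : some successor in {m0, m1, m3, m4, m6}} = {m0, m1, m2, m3, m4, m6}
m5 ∉ Sat(EX A[idle U (halt ∧ idle)]) = {m0, m1, m2, m3, m4, m6}, so the formula does not hold at m5.

No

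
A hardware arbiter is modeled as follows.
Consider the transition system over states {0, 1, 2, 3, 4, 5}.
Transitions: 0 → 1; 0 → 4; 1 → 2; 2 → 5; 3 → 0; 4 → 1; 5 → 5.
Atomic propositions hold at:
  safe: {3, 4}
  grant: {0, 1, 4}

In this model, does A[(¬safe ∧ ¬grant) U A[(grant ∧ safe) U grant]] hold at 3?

No

Sat(¬safe) = {0, 1, 2, 5}
Sat(¬grant) = {2, 3, 5}
Sat(¬safe ∧ ¬grant) = {2, 5}
Sat(grant ∧ safe) = {4}
A[(grant ∧ safe) U grant]: least fixpoint, start Z0 = Sat(grant) = {0, 1, 4}, add states in Sat(grant ∧ safe) with every successor in Z. Already a fixed point.
Sat(A[(grant ∧ safe) U grant]) = {0, 1, 4}
A[(¬safe ∧ ¬grant) U A[(grant ∧ safe) U grant]]: least fixpoint, start Z0 = Sat(A[(grant ∧ safe) U grant]) = {0, 1, 4}, add states in Sat(¬safe ∧ ¬grant) with every successor in Z. Already a fixed point.
Sat(A[(¬safe ∧ ¬grant) U A[(grant ∧ safe) U grant]]) = {0, 1, 4}
3 ∉ Sat(A[(¬safe ∧ ¬grant) U A[(grant ∧ safe) U grant]]) = {0, 1, 4}, so the formula does not hold at 3.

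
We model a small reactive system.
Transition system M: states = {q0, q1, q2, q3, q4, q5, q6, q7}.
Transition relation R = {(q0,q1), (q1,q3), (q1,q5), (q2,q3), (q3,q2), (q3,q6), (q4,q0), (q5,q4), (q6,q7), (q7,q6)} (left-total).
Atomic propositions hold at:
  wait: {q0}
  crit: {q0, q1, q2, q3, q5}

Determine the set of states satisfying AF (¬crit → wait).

Sat(¬crit) = {q4, q6, q7}
Sat(¬crit → wait) = {q0, q1, q2, q3, q5}
AF (¬crit → wait): least fixpoint, start Z0 = {q0, q1, q2, q3, q5}, add states with every successor in Z. Z1 = {q0, q1, q2, q3, q4, q5}; fixed.
Sat(AF (¬crit → wait)) = {q0, q1, q2, q3, q4, q5}

{q0, q1, q2, q3, q4, q5}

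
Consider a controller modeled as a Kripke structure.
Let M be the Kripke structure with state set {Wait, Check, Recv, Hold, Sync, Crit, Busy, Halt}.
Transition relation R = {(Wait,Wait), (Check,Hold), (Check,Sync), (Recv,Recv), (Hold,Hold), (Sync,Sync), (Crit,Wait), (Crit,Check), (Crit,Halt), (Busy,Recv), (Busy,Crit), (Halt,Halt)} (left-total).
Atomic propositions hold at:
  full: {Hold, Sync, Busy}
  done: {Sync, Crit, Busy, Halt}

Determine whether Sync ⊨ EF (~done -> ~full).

Yes

Sat(~done) = {Wait, Check, Recv, Hold}
Sat(~full) = {Wait, Check, Recv, Crit, Halt}
Sat(~done -> ~full) = {Wait, Check, Recv, Sync, Crit, Busy, Halt}
EF (~done -> ~full): least fixpoint, start Z0 = {Wait, Check, Recv, Sync, Crit, Busy, Halt}, add states with some successor in Z. Already a fixed point.
Sat(EF (~done -> ~full)) = {Wait, Check, Recv, Sync, Crit, Busy, Halt}
Sync ∈ Sat(EF (~done -> ~full)) = {Wait, Check, Recv, Sync, Crit, Busy, Halt}, so the formula holds at Sync.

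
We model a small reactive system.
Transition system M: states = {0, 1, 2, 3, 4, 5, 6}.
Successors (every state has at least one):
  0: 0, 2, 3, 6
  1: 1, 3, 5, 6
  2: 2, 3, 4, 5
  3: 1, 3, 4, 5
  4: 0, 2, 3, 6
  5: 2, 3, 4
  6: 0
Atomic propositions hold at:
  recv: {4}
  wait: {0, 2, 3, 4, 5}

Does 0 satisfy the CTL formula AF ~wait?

Sat(~wait) = {1, 6}
AF ~wait: least fixpoint, start Z0 = {1, 6}, add states with every successor in Z. Already a fixed point.
Sat(AF ~wait) = {1, 6}
0 ∉ Sat(AF ~wait) = {1, 6}, so the formula does not hold at 0.

No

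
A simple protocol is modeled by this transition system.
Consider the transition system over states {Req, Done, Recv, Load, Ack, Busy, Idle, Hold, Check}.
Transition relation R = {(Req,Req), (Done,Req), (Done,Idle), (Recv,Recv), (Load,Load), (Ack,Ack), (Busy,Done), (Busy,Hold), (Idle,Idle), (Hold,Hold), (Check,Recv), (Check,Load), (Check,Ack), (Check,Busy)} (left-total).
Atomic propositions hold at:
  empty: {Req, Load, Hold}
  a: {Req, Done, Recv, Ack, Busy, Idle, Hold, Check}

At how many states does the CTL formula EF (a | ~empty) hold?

Sat(~empty) = {Done, Recv, Ack, Busy, Idle, Check}
Sat(a | ~empty) = {Req, Done, Recv, Ack, Busy, Idle, Hold, Check}
EF (a | ~empty): least fixpoint, start Z0 = {Req, Done, Recv, Ack, Busy, Idle, Hold, Check}, add states with some successor in Z. Already a fixed point.
Sat(EF (a | ~empty)) = {Req, Done, Recv, Ack, Busy, Idle, Hold, Check}
|Sat(EF (a | ~empty))| = |{Req, Done, Recv, Ack, Busy, Idle, Hold, Check}| = 8.

8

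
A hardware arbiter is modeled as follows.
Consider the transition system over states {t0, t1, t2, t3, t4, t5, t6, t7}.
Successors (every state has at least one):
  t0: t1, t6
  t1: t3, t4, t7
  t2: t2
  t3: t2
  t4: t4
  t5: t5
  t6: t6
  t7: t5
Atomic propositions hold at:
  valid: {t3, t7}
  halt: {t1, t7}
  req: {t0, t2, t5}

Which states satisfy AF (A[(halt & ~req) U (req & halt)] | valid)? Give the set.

Sat(~req) = {t1, t3, t4, t6, t7}
Sat(halt & ~req) = {t1, t7}
Sat(req & halt) = ∅
A[(halt & ~req) U (req & halt)]: least fixpoint, start Z0 = Sat((req & halt)) = ∅, add states in Sat(halt & ~req) with every successor in Z. Already a fixed point.
Sat(A[(halt & ~req) U (req & halt)]) = ∅
Sat(A[(halt & ~req) U (req & halt)] | valid) = {t3, t7}
AF (A[(halt & ~req) U (req & halt)] | valid): least fixpoint, start Z0 = {t3, t7}, add states with every successor in Z. Already a fixed point.
Sat(AF (A[(halt & ~req) U (req & halt)] | valid)) = {t3, t7}

{t3, t7}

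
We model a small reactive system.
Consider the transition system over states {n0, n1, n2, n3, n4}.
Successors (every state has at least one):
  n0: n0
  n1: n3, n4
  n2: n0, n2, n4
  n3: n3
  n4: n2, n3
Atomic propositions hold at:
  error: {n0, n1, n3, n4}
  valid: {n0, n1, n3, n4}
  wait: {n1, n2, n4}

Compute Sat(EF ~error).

Sat(~error) = {n2}
EF ~error: least fixpoint, start Z0 = {n2}, add states with some successor in Z. Z1 = {n2, n4}; Z2 = {n1, n2, n4}; fixed.
Sat(EF ~error) = {n1, n2, n4}

{n1, n2, n4}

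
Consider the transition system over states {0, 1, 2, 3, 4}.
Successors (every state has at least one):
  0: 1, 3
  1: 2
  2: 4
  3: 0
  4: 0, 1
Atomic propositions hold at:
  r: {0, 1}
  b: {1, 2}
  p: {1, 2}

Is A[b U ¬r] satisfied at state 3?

Sat(¬r) = {2, 3, 4}
A[b U ¬r]: least fixpoint, start Z0 = Sat(¬r) = {2, 3, 4}, add states in Sat(b) with every successor in Z. Z1 = {1, 2, 3, 4}; fixed.
Sat(A[b U ¬r]) = {1, 2, 3, 4}
3 ∈ Sat(A[b U ¬r]) = {1, 2, 3, 4}, so the formula holds at 3.

Yes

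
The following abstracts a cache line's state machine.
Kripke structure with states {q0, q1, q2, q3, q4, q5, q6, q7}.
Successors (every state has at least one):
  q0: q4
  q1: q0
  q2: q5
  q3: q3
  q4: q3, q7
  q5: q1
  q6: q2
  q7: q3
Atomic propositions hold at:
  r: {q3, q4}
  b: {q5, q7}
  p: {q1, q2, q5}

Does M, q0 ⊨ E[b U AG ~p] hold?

Yes

Sat(~p) = {q0, q3, q4, q6, q7}
AG ~p: greatest fixpoint, start Z0 = {q0, q3, q4, q6, q7}, keep only states in Sat with every successor in Z. Z1 = {q0, q3, q4, q7}; fixed.
Sat(AG ~p) = {q0, q3, q4, q7}
E[b U AG ~p]: least fixpoint, start Z0 = Sat(AG ~p) = {q0, q3, q4, q7}, add states in Sat(b) with some successor in Z. Already a fixed point.
Sat(E[b U AG ~p]) = {q0, q3, q4, q7}
q0 ∈ Sat(E[b U AG ~p]) = {q0, q3, q4, q7}, so the formula holds at q0.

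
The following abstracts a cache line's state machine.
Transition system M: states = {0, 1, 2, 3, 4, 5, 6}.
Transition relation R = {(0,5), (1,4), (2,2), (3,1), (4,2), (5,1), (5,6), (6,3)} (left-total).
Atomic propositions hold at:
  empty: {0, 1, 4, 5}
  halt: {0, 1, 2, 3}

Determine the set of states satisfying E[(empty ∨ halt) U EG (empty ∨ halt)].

{0, 1, 2, 3, 4, 5}

Sat(empty ∨ halt) = {0, 1, 2, 3, 4, 5}
EG (empty ∨ halt): greatest fixpoint, start Z0 = {0, 1, 2, 3, 4, 5}, keep only states in Sat with some successor in Z. Already a fixed point.
Sat(EG (empty ∨ halt)) = {0, 1, 2, 3, 4, 5}
E[(empty ∨ halt) U EG (empty ∨ halt)]: least fixpoint, start Z0 = Sat(EG (empty ∨ halt)) = {0, 1, 2, 3, 4, 5}, add states in Sat(empty ∨ halt) with some successor in Z. Already a fixed point.
Sat(E[(empty ∨ halt) U EG (empty ∨ halt)]) = {0, 1, 2, 3, 4, 5}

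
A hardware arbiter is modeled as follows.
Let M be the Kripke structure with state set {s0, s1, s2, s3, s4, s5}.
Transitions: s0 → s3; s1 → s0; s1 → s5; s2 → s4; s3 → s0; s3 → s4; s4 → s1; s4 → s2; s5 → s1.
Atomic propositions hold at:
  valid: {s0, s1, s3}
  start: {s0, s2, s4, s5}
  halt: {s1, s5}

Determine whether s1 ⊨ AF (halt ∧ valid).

Sat(halt ∧ valid) = {s1}
AF (halt ∧ valid): least fixpoint, start Z0 = {s1}, add states with every successor in Z. Z1 = {s1, s5}; fixed.
Sat(AF (halt ∧ valid)) = {s1, s5}
s1 ∈ Sat(AF (halt ∧ valid)) = {s1, s5}, so the formula holds at s1.

Yes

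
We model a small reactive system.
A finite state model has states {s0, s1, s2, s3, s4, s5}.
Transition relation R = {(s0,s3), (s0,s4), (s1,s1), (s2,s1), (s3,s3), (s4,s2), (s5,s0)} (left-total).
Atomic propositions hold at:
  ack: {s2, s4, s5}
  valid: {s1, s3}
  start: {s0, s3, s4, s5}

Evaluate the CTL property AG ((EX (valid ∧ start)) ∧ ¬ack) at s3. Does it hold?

Sat(valid ∧ start) = {s3}
Sat(EX (valid ∧ start)) = {s : some successor in {s3}} = {s0, s3}
Sat(¬ack) = {s0, s1, s3}
Sat((EX (valid ∧ start)) ∧ ¬ack) = {s0, s3}
AG ((EX (valid ∧ start)) ∧ ¬ack): greatest fixpoint, start Z0 = {s0, s3}, keep only states in Sat with every successor in Z. Z1 = {s3}; fixed.
Sat(AG ((EX (valid ∧ start)) ∧ ¬ack)) = {s3}
s3 ∈ Sat(AG ((EX (valid ∧ start)) ∧ ¬ack)) = {s3}, so the formula holds at s3.

Yes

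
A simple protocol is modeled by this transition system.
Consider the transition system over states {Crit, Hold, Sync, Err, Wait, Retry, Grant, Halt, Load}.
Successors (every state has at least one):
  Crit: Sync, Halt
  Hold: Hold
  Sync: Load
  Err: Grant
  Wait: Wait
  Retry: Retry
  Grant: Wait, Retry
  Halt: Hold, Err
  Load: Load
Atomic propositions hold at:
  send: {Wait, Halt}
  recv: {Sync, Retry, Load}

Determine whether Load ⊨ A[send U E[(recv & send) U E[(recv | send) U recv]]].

Yes

Sat(recv & send) = ∅
Sat(recv | send) = {Sync, Wait, Retry, Halt, Load}
E[(recv | send) U recv]: least fixpoint, start Z0 = Sat(recv) = {Sync, Retry, Load}, add states in Sat(recv | send) with some successor in Z. Already a fixed point.
Sat(E[(recv | send) U recv]) = {Sync, Retry, Load}
E[(recv & send) U E[(recv | send) U recv]]: least fixpoint, start Z0 = Sat(E[(recv | send) U recv]) = {Sync, Retry, Load}, add states in Sat(recv & send) with some successor in Z. Already a fixed point.
Sat(E[(recv & send) U E[(recv | send) U recv]]) = {Sync, Retry, Load}
A[send U E[(recv & send) U E[(recv | send) U recv]]]: least fixpoint, start Z0 = Sat(E[(recv & send) U E[(recv | send) U recv]]) = {Sync, Retry, Load}, add states in Sat(send) with every successor in Z. Already a fixed point.
Sat(A[send U E[(recv & send) U E[(recv | send) U recv]]]) = {Sync, Retry, Load}
Load ∈ Sat(A[send U E[(recv & send) U E[(recv | send) U recv]]]) = {Sync, Retry, Load}, so the formula holds at Load.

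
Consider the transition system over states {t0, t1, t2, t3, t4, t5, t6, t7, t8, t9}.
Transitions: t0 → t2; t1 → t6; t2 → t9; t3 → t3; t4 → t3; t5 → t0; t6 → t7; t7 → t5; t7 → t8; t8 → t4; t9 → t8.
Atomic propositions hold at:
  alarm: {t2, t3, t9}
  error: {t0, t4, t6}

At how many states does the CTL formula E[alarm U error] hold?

3

E[alarm U error]: least fixpoint, start Z0 = Sat(error) = {t0, t4, t6}, add states in Sat(alarm) with some successor in Z. Already a fixed point.
Sat(E[alarm U error]) = {t0, t4, t6}
|Sat(E[alarm U error])| = |{t0, t4, t6}| = 3.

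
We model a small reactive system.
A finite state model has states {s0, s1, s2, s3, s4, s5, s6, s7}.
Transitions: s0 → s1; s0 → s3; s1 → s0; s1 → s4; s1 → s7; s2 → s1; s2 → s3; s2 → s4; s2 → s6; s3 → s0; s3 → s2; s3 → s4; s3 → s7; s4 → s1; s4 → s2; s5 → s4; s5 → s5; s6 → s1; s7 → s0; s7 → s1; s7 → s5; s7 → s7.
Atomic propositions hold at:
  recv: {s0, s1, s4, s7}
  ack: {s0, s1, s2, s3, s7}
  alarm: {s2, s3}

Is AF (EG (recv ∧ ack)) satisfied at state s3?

No

Sat(recv ∧ ack) = {s0, s1, s7}
EG (recv ∧ ack): greatest fixpoint, start Z0 = {s0, s1, s7}, keep only states in Sat with some successor in Z. Already a fixed point.
Sat(EG (recv ∧ ack)) = {s0, s1, s7}
AF (EG (recv ∧ ack)): least fixpoint, start Z0 = {s0, s1, s7}, add states with every successor in Z. Z1 = {s0, s1, s6, s7}; fixed.
Sat(AF (EG (recv ∧ ack))) = {s0, s1, s6, s7}
s3 ∉ Sat(AF (EG (recv ∧ ack))) = {s0, s1, s6, s7}, so the formula does not hold at s3.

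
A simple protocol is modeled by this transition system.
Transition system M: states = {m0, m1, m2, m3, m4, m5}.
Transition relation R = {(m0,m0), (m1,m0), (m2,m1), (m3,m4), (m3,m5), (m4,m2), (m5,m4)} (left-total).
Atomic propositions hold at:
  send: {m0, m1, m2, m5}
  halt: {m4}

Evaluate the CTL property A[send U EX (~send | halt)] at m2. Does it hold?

No

Sat(~send) = {m3, m4}
Sat(~send | halt) = {m3, m4}
Sat(EX (~send | halt)) = {s : some successor in {m3, m4}} = {m3, m5}
A[send U EX (~send | halt)]: least fixpoint, start Z0 = Sat(EX (~send | halt)) = {m3, m5}, add states in Sat(send) with every successor in Z. Already a fixed point.
Sat(A[send U EX (~send | halt)]) = {m3, m5}
m2 ∉ Sat(A[send U EX (~send | halt)]) = {m3, m5}, so the formula does not hold at m2.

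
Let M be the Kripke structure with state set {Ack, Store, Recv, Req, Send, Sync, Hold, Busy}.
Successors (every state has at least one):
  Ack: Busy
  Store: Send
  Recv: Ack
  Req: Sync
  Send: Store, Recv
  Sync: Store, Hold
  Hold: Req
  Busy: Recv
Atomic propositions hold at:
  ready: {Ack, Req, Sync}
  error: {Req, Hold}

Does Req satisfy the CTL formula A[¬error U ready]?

Yes

Sat(¬error) = {Ack, Store, Recv, Send, Sync, Busy}
A[¬error U ready]: least fixpoint, start Z0 = Sat(ready) = {Ack, Req, Sync}, add states in Sat(¬error) with every successor in Z. Z1 = {Ack, Recv, Req, Sync}; Z2 = {Ack, Recv, Req, Sync, Busy}; fixed.
Sat(A[¬error U ready]) = {Ack, Recv, Req, Sync, Busy}
Req ∈ Sat(A[¬error U ready]) = {Ack, Recv, Req, Sync, Busy}, so the formula holds at Req.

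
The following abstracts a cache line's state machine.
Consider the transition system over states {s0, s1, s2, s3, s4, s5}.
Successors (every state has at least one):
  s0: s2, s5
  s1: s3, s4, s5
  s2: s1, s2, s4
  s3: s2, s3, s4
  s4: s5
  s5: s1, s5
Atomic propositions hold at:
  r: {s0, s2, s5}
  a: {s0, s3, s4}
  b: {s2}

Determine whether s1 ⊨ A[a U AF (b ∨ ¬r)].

Yes

Sat(¬r) = {s1, s3, s4}
Sat(b ∨ ¬r) = {s1, s2, s3, s4}
AF (b ∨ ¬r): least fixpoint, start Z0 = {s1, s2, s3, s4}, add states with every successor in Z. Already a fixed point.
Sat(AF (b ∨ ¬r)) = {s1, s2, s3, s4}
A[a U AF (b ∨ ¬r)]: least fixpoint, start Z0 = Sat(AF (b ∨ ¬r)) = {s1, s2, s3, s4}, add states in Sat(a) with every successor in Z. Already a fixed point.
Sat(A[a U AF (b ∨ ¬r)]) = {s1, s2, s3, s4}
s1 ∈ Sat(A[a U AF (b ∨ ¬r)]) = {s1, s2, s3, s4}, so the formula holds at s1.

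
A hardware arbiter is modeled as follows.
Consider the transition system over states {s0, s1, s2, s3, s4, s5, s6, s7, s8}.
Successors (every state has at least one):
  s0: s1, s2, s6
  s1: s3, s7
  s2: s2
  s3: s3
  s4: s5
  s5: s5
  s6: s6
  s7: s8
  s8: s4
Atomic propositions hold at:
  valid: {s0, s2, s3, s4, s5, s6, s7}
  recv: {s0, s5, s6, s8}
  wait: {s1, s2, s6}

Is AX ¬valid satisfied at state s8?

Sat(¬valid) = {s1, s8}
Sat(AX ¬valid) = {s : every successor in {s1, s8}} = {s7}
s8 ∉ Sat(AX ¬valid) = {s7}, so the formula does not hold at s8.

No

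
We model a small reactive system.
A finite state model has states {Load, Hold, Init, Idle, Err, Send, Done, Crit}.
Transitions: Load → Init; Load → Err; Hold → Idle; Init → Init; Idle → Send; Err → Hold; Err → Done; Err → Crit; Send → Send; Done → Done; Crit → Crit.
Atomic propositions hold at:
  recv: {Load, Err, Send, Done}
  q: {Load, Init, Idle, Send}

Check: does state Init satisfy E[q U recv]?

E[q U recv]: least fixpoint, start Z0 = Sat(recv) = {Load, Err, Send, Done}, add states in Sat(q) with some successor in Z. Z1 = {Load, Idle, Err, Send, Done}; fixed.
Sat(E[q U recv]) = {Load, Idle, Err, Send, Done}
Init ∉ Sat(E[q U recv]) = {Load, Idle, Err, Send, Done}, so the formula does not hold at Init.

No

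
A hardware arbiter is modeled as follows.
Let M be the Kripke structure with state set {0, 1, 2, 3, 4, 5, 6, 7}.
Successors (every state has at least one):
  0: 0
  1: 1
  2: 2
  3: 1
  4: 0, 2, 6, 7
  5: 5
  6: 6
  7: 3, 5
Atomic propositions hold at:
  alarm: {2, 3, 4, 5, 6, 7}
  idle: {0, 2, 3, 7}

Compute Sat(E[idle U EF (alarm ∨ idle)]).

Sat(alarm ∨ idle) = {0, 2, 3, 4, 5, 6, 7}
EF (alarm ∨ idle): least fixpoint, start Z0 = {0, 2, 3, 4, 5, 6, 7}, add states with some successor in Z. Already a fixed point.
Sat(EF (alarm ∨ idle)) = {0, 2, 3, 4, 5, 6, 7}
E[idle U EF (alarm ∨ idle)]: least fixpoint, start Z0 = Sat(EF (alarm ∨ idle)) = {0, 2, 3, 4, 5, 6, 7}, add states in Sat(idle) with some successor in Z. Already a fixed point.
Sat(E[idle U EF (alarm ∨ idle)]) = {0, 2, 3, 4, 5, 6, 7}

{0, 2, 3, 4, 5, 6, 7}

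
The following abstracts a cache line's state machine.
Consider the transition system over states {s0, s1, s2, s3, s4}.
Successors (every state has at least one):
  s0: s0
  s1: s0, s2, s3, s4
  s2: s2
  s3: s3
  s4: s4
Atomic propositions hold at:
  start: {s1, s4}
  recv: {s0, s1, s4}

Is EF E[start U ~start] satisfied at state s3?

Yes

Sat(~start) = {s0, s2, s3}
E[start U ~start]: least fixpoint, start Z0 = Sat(~start) = {s0, s2, s3}, add states in Sat(start) with some successor in Z. Z1 = {s0, s1, s2, s3}; fixed.
Sat(E[start U ~start]) = {s0, s1, s2, s3}
EF E[start U ~start]: least fixpoint, start Z0 = {s0, s1, s2, s3}, add states with some successor in Z. Already a fixed point.
Sat(EF E[start U ~start]) = {s0, s1, s2, s3}
s3 ∈ Sat(EF E[start U ~start]) = {s0, s1, s2, s3}, so the formula holds at s3.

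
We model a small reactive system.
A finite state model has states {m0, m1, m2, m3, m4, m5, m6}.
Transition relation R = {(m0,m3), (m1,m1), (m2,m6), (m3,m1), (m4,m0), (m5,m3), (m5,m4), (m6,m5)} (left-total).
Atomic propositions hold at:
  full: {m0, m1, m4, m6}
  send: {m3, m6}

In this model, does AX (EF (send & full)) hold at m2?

Sat(send & full) = {m6}
EF (send & full): least fixpoint, start Z0 = {m6}, add states with some successor in Z. Z1 = {m2, m6}; fixed.
Sat(EF (send & full)) = {m2, m6}
Sat(AX (EF (send & full))) = {s : every successor in {m2, m6}} = {m2}
m2 ∈ Sat(AX (EF (send & full))) = {m2}, so the formula holds at m2.

Yes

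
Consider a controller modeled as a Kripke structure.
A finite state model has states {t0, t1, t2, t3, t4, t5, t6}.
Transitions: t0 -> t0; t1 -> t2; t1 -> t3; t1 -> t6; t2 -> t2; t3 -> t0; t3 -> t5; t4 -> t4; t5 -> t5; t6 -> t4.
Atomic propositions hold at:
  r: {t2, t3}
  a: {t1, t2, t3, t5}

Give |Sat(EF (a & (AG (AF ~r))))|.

Sat(~r) = {t0, t1, t4, t5, t6}
AF ~r: least fixpoint, start Z0 = {t0, t1, t4, t5, t6}, add states with every successor in Z. Z1 = {t0, t1, t3, t4, t5, t6}; fixed.
Sat(AF ~r) = {t0, t1, t3, t4, t5, t6}
AG (AF ~r): greatest fixpoint, start Z0 = {t0, t1, t3, t4, t5, t6}, keep only states in Sat with every successor in Z. Z1 = {t0, t3, t4, t5, t6}; fixed.
Sat(AG (AF ~r)) = {t0, t3, t4, t5, t6}
Sat(a & (AG (AF ~r))) = {t3, t5}
EF (a & (AG (AF ~r))): least fixpoint, start Z0 = {t3, t5}, add states with some successor in Z. Z1 = {t1, t3, t5}; fixed.
Sat(EF (a & (AG (AF ~r)))) = {t1, t3, t5}
|Sat(EF (a & (AG (AF ~r))))| = |{t1, t3, t5}| = 3.

3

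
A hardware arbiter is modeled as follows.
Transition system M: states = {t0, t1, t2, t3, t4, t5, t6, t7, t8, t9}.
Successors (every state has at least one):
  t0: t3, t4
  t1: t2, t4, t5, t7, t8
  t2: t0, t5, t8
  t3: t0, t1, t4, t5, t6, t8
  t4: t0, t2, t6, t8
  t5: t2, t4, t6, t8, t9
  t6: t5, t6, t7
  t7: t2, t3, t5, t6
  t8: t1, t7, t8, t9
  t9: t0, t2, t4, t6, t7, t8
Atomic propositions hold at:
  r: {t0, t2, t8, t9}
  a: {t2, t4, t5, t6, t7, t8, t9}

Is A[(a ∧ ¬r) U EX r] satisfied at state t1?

Yes

Sat(¬r) = {t1, t3, t4, t5, t6, t7}
Sat(a ∧ ¬r) = {t4, t5, t6, t7}
Sat(EX r) = {s : some successor in {t0, t2, t8, t9}} = {t1, t2, t3, t4, t5, t7, t8, t9}
A[(a ∧ ¬r) U EX r]: least fixpoint, start Z0 = Sat(EX r) = {t1, t2, t3, t4, t5, t7, t8, t9}, add states in Sat(a ∧ ¬r) with every successor in Z. Already a fixed point.
Sat(A[(a ∧ ¬r) U EX r]) = {t1, t2, t3, t4, t5, t7, t8, t9}
t1 ∈ Sat(A[(a ∧ ¬r) U EX r]) = {t1, t2, t3, t4, t5, t7, t8, t9}, so the formula holds at t1.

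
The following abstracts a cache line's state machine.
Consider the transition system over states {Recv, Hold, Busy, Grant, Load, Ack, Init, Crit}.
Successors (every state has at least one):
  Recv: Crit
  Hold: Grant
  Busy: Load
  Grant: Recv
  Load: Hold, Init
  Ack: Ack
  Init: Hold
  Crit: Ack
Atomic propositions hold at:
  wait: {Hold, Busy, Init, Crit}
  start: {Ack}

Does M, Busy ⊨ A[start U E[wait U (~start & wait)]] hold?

Sat(~start) = {Recv, Hold, Busy, Grant, Load, Init, Crit}
Sat(~start & wait) = {Hold, Busy, Init, Crit}
E[wait U (~start & wait)]: least fixpoint, start Z0 = Sat((~start & wait)) = {Hold, Busy, Init, Crit}, add states in Sat(wait) with some successor in Z. Already a fixed point.
Sat(E[wait U (~start & wait)]) = {Hold, Busy, Init, Crit}
A[start U E[wait U (~start & wait)]]: least fixpoint, start Z0 = Sat(E[wait U (~start & wait)]) = {Hold, Busy, Init, Crit}, add states in Sat(start) with every successor in Z. Already a fixed point.
Sat(A[start U E[wait U (~start & wait)]]) = {Hold, Busy, Init, Crit}
Busy ∈ Sat(A[start U E[wait U (~start & wait)]]) = {Hold, Busy, Init, Crit}, so the formula holds at Busy.

Yes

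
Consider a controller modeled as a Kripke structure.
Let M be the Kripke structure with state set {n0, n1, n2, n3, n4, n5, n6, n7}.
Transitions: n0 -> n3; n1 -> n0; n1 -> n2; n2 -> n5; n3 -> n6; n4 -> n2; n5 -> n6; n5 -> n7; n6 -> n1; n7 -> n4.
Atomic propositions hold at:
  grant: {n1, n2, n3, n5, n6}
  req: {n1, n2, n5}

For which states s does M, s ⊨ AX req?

{n2, n4, n6}

Sat(AX req) = {s : every successor in {n1, n2, n5}} = {n2, n4, n6}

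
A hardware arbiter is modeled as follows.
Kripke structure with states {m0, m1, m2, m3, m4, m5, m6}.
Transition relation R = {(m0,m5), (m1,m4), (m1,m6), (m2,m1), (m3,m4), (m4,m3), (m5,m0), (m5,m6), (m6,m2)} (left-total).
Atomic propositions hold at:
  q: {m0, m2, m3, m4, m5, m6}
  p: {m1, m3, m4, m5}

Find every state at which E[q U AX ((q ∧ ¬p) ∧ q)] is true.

{m0, m5, m6}

Sat(¬p) = {m0, m2, m6}
Sat(q ∧ ¬p) = {m0, m2, m6}
Sat((q ∧ ¬p) ∧ q) = {m0, m2, m6}
Sat(AX ((q ∧ ¬p) ∧ q)) = {s : every successor in {m0, m2, m6}} = {m5, m6}
E[q U AX ((q ∧ ¬p) ∧ q)]: least fixpoint, start Z0 = Sat(AX ((q ∧ ¬p) ∧ q)) = {m5, m6}, add states in Sat(q) with some successor in Z. Z1 = {m0, m5, m6}; fixed.
Sat(E[q U AX ((q ∧ ¬p) ∧ q)]) = {m0, m5, m6}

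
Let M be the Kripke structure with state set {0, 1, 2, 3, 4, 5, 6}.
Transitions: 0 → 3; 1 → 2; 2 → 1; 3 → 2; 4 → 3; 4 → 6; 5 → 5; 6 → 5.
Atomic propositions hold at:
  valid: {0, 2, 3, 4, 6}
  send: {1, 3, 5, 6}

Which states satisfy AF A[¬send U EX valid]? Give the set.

Sat(¬send) = {0, 2, 4}
Sat(EX valid) = {s : some successor in {0, 2, 3, 4, 6}} = {0, 1, 3, 4}
A[¬send U EX valid]: least fixpoint, start Z0 = Sat(EX valid) = {0, 1, 3, 4}, add states in Sat(¬send) with every successor in Z. Z1 = {0, 1, 2, 3, 4}; fixed.
Sat(A[¬send U EX valid]) = {0, 1, 2, 3, 4}
AF A[¬send U EX valid]: least fixpoint, start Z0 = {0, 1, 2, 3, 4}, add states with every successor in Z. Already a fixed point.
Sat(AF A[¬send U EX valid]) = {0, 1, 2, 3, 4}

{0, 1, 2, 3, 4}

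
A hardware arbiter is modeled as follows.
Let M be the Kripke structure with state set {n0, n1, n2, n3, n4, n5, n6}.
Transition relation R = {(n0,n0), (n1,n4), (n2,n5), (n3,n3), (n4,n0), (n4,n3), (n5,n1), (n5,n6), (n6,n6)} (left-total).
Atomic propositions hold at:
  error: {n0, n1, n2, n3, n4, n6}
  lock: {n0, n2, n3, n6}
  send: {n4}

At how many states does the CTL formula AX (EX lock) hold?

6

Sat(EX lock) = {s : some successor in {n0, n2, n3, n6}} = {n0, n3, n4, n5, n6}
Sat(AX (EX lock)) = {s : every successor in {n0, n3, n4, n5, n6}} = {n0, n1, n2, n3, n4, n6}
|Sat(AX (EX lock))| = |{n0, n1, n2, n3, n4, n6}| = 6.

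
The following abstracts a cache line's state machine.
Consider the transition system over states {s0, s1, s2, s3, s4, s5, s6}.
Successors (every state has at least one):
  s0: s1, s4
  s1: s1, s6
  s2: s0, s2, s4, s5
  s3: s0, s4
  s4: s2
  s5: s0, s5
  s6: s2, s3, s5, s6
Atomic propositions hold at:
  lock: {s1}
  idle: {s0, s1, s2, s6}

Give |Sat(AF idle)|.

6

AF idle: least fixpoint, start Z0 = {s0, s1, s2, s6}, add states with every successor in Z. Z1 = {s0, s1, s2, s4, s6}; Z2 = {s0, s1, s2, s3, s4, s6}; fixed.
Sat(AF idle) = {s0, s1, s2, s3, s4, s6}
|Sat(AF idle)| = |{s0, s1, s2, s3, s4, s6}| = 6.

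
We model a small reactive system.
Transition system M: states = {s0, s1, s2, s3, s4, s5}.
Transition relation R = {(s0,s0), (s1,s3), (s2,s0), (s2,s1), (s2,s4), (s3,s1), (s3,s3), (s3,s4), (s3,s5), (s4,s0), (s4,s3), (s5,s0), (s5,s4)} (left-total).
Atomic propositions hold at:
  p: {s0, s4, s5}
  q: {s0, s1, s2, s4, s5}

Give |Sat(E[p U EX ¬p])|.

Sat(¬p) = {s1, s2, s3}
Sat(EX ¬p) = {s : some successor in {s1, s2, s3}} = {s1, s2, s3, s4}
E[p U EX ¬p]: least fixpoint, start Z0 = Sat(EX ¬p) = {s1, s2, s3, s4}, add states in Sat(p) with some successor in Z. Z1 = {s1, s2, s3, s4, s5}; fixed.
Sat(E[p U EX ¬p]) = {s1, s2, s3, s4, s5}
|Sat(E[p U EX ¬p])| = |{s1, s2, s3, s4, s5}| = 5.

5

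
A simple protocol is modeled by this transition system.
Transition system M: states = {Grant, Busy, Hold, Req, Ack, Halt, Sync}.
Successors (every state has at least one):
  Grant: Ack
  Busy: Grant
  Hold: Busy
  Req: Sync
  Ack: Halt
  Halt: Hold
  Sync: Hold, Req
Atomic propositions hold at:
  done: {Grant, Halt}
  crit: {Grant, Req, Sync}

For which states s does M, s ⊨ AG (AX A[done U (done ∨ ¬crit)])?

Sat(¬crit) = {Busy, Hold, Ack, Halt}
Sat(done ∨ ¬crit) = {Grant, Busy, Hold, Ack, Halt}
A[done U (done ∨ ¬crit)]: least fixpoint, start Z0 = Sat((done ∨ ¬crit)) = {Grant, Busy, Hold, Ack, Halt}, add states in Sat(done) with every successor in Z. Already a fixed point.
Sat(A[done U (done ∨ ¬crit)]) = {Grant, Busy, Hold, Ack, Halt}
Sat(AX A[done U (done ∨ ¬crit)]) = {s : every successor in {Grant, Busy, Hold, Ack, Halt}} = {Grant, Busy, Hold, Ack, Halt}
AG (AX A[done U (done ∨ ¬crit)]): greatest fixpoint, start Z0 = {Grant, Busy, Hold, Ack, Halt}, keep only states in Sat with every successor in Z. Already a fixed point.
Sat(AG (AX A[done U (done ∨ ¬crit)])) = {Grant, Busy, Hold, Ack, Halt}

{Grant, Busy, Hold, Ack, Halt}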